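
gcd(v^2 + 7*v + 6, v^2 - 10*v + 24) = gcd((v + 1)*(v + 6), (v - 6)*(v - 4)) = 1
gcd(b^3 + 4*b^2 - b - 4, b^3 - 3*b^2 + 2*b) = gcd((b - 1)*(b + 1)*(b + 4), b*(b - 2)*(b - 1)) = b - 1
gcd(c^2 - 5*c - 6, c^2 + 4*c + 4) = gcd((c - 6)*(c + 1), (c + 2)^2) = 1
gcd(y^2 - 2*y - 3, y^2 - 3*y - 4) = y + 1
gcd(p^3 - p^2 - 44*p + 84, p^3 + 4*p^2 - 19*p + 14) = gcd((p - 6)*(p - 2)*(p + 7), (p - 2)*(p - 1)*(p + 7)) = p^2 + 5*p - 14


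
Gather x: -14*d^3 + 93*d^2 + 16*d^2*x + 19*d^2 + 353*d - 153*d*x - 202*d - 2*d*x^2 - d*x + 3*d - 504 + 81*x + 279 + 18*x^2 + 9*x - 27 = -14*d^3 + 112*d^2 + 154*d + x^2*(18 - 2*d) + x*(16*d^2 - 154*d + 90) - 252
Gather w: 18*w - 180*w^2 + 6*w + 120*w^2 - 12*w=-60*w^2 + 12*w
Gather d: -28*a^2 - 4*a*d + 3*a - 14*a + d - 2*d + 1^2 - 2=-28*a^2 - 11*a + d*(-4*a - 1) - 1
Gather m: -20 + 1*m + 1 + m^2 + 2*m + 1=m^2 + 3*m - 18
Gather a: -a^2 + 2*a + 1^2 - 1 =-a^2 + 2*a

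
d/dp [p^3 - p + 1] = 3*p^2 - 1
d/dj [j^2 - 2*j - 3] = 2*j - 2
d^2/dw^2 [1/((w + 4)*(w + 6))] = 2*((w + 4)^2 + (w + 4)*(w + 6) + (w + 6)^2)/((w + 4)^3*(w + 6)^3)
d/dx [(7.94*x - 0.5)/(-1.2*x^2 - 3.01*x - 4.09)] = (9.528*x^2 - 1.2*x - 33.9796)/(1.44*x^4 + 7.224*x^3 + 18.8761*x^2 + 24.6218*x + 16.7281)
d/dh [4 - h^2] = -2*h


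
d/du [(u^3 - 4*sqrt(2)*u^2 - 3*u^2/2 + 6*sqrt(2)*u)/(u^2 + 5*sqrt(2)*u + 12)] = (u^4 + 10*sqrt(2)*u^3 - 27*sqrt(2)*u^2/2 - 4*u^2 - 96*sqrt(2)*u - 36*u + 72*sqrt(2))/(u^4 + 10*sqrt(2)*u^3 + 74*u^2 + 120*sqrt(2)*u + 144)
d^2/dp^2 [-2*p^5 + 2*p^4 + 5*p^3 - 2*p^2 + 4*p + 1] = -40*p^3 + 24*p^2 + 30*p - 4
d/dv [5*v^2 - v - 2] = 10*v - 1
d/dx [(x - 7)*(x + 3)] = 2*x - 4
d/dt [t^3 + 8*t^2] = t*(3*t + 16)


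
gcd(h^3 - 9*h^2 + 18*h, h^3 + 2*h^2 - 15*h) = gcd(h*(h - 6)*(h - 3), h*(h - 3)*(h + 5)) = h^2 - 3*h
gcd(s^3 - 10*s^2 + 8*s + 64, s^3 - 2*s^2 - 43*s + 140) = s - 4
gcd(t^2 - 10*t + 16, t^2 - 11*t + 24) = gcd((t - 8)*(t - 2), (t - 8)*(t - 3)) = t - 8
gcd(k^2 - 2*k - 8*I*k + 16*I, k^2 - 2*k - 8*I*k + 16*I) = k^2 + k*(-2 - 8*I) + 16*I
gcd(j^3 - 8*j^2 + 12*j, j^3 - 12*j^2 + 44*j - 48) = j^2 - 8*j + 12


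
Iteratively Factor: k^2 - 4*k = (k)*(k - 4)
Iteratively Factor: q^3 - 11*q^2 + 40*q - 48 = (q - 3)*(q^2 - 8*q + 16) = (q - 4)*(q - 3)*(q - 4)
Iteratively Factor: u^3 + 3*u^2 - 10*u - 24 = (u - 3)*(u^2 + 6*u + 8) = (u - 3)*(u + 4)*(u + 2)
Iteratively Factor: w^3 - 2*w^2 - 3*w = (w)*(w^2 - 2*w - 3) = w*(w + 1)*(w - 3)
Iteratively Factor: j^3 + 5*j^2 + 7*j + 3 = (j + 1)*(j^2 + 4*j + 3) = (j + 1)^2*(j + 3)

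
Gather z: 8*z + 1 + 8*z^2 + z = 8*z^2 + 9*z + 1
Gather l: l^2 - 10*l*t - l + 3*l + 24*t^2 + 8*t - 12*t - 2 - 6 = l^2 + l*(2 - 10*t) + 24*t^2 - 4*t - 8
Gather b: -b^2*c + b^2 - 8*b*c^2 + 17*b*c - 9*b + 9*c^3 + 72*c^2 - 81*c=b^2*(1 - c) + b*(-8*c^2 + 17*c - 9) + 9*c^3 + 72*c^2 - 81*c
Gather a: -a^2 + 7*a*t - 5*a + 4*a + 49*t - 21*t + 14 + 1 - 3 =-a^2 + a*(7*t - 1) + 28*t + 12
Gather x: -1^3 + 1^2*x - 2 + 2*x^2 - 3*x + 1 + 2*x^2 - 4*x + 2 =4*x^2 - 6*x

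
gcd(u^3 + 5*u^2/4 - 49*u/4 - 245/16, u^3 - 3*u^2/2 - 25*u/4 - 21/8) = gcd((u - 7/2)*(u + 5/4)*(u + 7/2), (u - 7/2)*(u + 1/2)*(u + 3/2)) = u - 7/2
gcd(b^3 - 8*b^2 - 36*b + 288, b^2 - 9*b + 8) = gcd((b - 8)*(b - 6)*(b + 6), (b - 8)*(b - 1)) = b - 8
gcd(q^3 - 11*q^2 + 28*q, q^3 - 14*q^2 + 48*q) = q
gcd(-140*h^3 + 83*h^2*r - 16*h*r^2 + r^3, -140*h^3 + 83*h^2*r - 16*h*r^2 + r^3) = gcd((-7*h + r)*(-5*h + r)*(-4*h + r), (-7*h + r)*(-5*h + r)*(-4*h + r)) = -140*h^3 + 83*h^2*r - 16*h*r^2 + r^3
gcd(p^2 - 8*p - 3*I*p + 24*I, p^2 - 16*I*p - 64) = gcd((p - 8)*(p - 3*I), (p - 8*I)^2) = 1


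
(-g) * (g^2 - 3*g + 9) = -g^3 + 3*g^2 - 9*g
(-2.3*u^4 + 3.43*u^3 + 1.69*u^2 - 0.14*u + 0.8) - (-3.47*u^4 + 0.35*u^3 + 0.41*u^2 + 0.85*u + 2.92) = 1.17*u^4 + 3.08*u^3 + 1.28*u^2 - 0.99*u - 2.12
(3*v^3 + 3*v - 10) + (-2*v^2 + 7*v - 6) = 3*v^3 - 2*v^2 + 10*v - 16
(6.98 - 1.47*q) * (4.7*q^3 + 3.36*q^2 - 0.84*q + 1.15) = -6.909*q^4 + 27.8668*q^3 + 24.6876*q^2 - 7.5537*q + 8.027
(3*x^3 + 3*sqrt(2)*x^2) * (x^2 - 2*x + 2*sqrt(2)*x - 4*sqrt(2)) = 3*x^5 - 6*x^4 + 9*sqrt(2)*x^4 - 18*sqrt(2)*x^3 + 12*x^3 - 24*x^2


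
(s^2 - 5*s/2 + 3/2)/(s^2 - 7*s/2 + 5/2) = (2*s - 3)/(2*s - 5)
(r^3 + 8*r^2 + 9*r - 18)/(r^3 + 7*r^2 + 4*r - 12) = (r + 3)/(r + 2)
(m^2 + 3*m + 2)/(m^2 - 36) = (m^2 + 3*m + 2)/(m^2 - 36)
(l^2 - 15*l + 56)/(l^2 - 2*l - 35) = (l - 8)/(l + 5)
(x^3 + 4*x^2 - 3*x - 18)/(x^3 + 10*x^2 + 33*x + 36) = (x - 2)/(x + 4)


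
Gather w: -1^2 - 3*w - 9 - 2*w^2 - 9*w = -2*w^2 - 12*w - 10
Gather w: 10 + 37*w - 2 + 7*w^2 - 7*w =7*w^2 + 30*w + 8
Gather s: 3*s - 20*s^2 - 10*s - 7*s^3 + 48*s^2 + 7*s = -7*s^3 + 28*s^2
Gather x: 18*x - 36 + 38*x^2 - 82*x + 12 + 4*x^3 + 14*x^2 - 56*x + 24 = 4*x^3 + 52*x^2 - 120*x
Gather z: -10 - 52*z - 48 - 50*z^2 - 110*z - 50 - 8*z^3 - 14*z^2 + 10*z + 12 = -8*z^3 - 64*z^2 - 152*z - 96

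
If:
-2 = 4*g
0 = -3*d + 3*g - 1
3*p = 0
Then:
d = -5/6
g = -1/2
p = 0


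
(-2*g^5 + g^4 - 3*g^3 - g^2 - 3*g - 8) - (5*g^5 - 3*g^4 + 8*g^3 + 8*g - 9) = -7*g^5 + 4*g^4 - 11*g^3 - g^2 - 11*g + 1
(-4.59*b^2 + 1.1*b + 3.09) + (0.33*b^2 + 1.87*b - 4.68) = -4.26*b^2 + 2.97*b - 1.59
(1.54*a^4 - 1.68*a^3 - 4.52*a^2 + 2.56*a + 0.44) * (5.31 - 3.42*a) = -5.2668*a^5 + 13.923*a^4 + 6.5376*a^3 - 32.7564*a^2 + 12.0888*a + 2.3364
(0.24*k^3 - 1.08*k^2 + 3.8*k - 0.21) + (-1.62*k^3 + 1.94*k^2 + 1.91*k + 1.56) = -1.38*k^3 + 0.86*k^2 + 5.71*k + 1.35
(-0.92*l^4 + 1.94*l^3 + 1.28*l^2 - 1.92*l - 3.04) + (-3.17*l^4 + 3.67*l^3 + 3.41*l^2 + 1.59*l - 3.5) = -4.09*l^4 + 5.61*l^3 + 4.69*l^2 - 0.33*l - 6.54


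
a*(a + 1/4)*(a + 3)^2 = a^4 + 25*a^3/4 + 21*a^2/2 + 9*a/4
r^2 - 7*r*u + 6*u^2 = (r - 6*u)*(r - u)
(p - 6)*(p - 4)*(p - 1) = p^3 - 11*p^2 + 34*p - 24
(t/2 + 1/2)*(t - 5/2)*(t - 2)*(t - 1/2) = t^4/2 - 2*t^3 + 9*t^2/8 + 19*t/8 - 5/4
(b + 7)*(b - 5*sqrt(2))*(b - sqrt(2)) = b^3 - 6*sqrt(2)*b^2 + 7*b^2 - 42*sqrt(2)*b + 10*b + 70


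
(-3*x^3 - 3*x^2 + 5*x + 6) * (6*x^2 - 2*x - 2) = -18*x^5 - 12*x^4 + 42*x^3 + 32*x^2 - 22*x - 12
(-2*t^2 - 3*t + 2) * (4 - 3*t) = 6*t^3 + t^2 - 18*t + 8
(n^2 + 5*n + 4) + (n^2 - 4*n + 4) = 2*n^2 + n + 8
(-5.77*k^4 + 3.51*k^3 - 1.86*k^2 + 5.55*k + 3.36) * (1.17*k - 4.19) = -6.7509*k^5 + 28.283*k^4 - 16.8831*k^3 + 14.2869*k^2 - 19.3233*k - 14.0784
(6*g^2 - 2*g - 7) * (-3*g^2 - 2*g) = -18*g^4 - 6*g^3 + 25*g^2 + 14*g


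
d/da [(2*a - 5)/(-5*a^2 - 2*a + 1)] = 2*(5*a^2 - 25*a - 4)/(25*a^4 + 20*a^3 - 6*a^2 - 4*a + 1)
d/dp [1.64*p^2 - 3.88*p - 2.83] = 3.28*p - 3.88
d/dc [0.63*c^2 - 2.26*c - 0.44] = 1.26*c - 2.26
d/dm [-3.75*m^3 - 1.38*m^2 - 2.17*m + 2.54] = -11.25*m^2 - 2.76*m - 2.17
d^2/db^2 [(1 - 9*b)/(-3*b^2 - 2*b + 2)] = 2*(4*(3*b + 1)^2*(9*b - 1) - 3*(27*b + 5)*(3*b^2 + 2*b - 2))/(3*b^2 + 2*b - 2)^3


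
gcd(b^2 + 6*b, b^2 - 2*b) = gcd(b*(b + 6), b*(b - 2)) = b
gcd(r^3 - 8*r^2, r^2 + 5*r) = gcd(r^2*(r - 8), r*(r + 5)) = r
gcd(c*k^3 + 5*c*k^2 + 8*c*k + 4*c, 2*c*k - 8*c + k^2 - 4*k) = 1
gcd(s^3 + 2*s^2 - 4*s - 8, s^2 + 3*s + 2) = s + 2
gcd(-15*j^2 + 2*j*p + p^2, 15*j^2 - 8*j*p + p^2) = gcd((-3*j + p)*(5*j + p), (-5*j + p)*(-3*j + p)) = -3*j + p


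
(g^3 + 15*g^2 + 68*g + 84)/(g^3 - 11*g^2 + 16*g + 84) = (g^2 + 13*g + 42)/(g^2 - 13*g + 42)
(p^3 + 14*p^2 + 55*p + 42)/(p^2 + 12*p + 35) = (p^2 + 7*p + 6)/(p + 5)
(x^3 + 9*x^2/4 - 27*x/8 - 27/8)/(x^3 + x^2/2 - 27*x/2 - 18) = (8*x^2 - 6*x - 9)/(4*(2*x^2 - 5*x - 12))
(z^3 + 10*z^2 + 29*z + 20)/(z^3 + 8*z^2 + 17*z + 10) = (z + 4)/(z + 2)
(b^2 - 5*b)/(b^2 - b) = (b - 5)/(b - 1)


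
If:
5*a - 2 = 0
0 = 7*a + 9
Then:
No Solution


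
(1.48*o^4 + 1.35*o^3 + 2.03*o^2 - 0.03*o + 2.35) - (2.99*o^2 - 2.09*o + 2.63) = 1.48*o^4 + 1.35*o^3 - 0.96*o^2 + 2.06*o - 0.28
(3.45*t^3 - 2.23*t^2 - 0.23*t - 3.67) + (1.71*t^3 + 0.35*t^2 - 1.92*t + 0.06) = 5.16*t^3 - 1.88*t^2 - 2.15*t - 3.61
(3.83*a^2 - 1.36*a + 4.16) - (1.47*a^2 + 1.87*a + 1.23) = 2.36*a^2 - 3.23*a + 2.93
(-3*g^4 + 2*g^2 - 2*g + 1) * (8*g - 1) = -24*g^5 + 3*g^4 + 16*g^3 - 18*g^2 + 10*g - 1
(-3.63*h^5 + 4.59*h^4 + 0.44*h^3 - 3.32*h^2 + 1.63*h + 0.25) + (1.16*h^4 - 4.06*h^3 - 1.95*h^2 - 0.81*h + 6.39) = -3.63*h^5 + 5.75*h^4 - 3.62*h^3 - 5.27*h^2 + 0.82*h + 6.64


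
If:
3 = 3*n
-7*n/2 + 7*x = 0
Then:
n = 1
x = 1/2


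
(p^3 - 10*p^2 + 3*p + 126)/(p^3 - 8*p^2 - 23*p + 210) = (p + 3)/(p + 5)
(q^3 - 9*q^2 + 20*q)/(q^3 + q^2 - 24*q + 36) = q*(q^2 - 9*q + 20)/(q^3 + q^2 - 24*q + 36)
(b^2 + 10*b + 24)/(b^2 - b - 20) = (b + 6)/(b - 5)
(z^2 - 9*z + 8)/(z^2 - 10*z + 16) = (z - 1)/(z - 2)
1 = 1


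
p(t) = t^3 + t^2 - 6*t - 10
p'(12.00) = 450.00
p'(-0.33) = -6.33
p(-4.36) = -47.71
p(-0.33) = -7.95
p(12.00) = 1790.00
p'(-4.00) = 34.00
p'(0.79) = -2.55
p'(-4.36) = 42.31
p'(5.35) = 90.57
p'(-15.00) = 639.00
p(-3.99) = -33.66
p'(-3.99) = 33.78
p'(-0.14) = -6.22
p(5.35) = 139.65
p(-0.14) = -9.14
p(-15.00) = -3070.00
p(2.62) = -0.87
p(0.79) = -13.62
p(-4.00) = -34.00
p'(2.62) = 19.83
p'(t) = 3*t^2 + 2*t - 6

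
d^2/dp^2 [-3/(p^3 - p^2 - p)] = 6*(-6*p^4 + 8*p^3 - 3*p - 1)/(p^3*(p^6 - 3*p^5 + 5*p^3 - 3*p - 1))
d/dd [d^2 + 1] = 2*d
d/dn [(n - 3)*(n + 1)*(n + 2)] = 3*n^2 - 7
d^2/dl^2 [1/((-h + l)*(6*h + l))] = 2*(-(h - l)^2 + (h - l)*(6*h + l) - (6*h + l)^2)/((h - l)^3*(6*h + l)^3)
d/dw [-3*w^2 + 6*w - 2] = 6 - 6*w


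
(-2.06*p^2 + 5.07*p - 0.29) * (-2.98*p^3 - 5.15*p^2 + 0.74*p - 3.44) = 6.1388*p^5 - 4.4996*p^4 - 26.7707*p^3 + 12.3317*p^2 - 17.6554*p + 0.9976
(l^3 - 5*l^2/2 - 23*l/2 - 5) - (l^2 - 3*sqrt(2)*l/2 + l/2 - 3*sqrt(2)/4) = l^3 - 7*l^2/2 - 12*l + 3*sqrt(2)*l/2 - 5 + 3*sqrt(2)/4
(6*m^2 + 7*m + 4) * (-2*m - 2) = -12*m^3 - 26*m^2 - 22*m - 8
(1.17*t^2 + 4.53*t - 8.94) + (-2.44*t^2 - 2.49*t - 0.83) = -1.27*t^2 + 2.04*t - 9.77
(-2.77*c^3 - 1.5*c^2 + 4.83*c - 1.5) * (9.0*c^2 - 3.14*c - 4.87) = -24.93*c^5 - 4.8022*c^4 + 61.6699*c^3 - 21.3612*c^2 - 18.8121*c + 7.305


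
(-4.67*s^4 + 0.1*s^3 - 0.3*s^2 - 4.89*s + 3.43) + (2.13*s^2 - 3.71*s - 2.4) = -4.67*s^4 + 0.1*s^3 + 1.83*s^2 - 8.6*s + 1.03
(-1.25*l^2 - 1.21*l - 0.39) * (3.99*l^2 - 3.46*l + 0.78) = -4.9875*l^4 - 0.5029*l^3 + 1.6555*l^2 + 0.4056*l - 0.3042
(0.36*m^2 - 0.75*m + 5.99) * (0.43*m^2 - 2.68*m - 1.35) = 0.1548*m^4 - 1.2873*m^3 + 4.0997*m^2 - 15.0407*m - 8.0865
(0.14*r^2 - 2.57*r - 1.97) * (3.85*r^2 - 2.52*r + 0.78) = 0.539*r^4 - 10.2473*r^3 - 0.9989*r^2 + 2.9598*r - 1.5366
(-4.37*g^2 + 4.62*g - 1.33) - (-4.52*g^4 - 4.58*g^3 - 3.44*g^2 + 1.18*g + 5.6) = 4.52*g^4 + 4.58*g^3 - 0.93*g^2 + 3.44*g - 6.93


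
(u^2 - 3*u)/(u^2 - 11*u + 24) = u/(u - 8)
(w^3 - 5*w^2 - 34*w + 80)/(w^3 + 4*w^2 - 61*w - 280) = (w - 2)/(w + 7)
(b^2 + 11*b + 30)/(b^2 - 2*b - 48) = (b + 5)/(b - 8)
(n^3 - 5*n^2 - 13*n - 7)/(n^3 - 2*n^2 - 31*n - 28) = (n + 1)/(n + 4)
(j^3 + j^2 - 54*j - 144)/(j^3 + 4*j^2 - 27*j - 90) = (j - 8)/(j - 5)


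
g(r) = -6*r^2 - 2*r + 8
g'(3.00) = -38.00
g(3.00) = -52.00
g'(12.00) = -146.00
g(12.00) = -880.00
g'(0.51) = -8.12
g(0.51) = 5.42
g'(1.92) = -25.04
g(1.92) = -17.96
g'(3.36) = -42.32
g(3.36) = -66.46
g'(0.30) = -5.60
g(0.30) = 6.86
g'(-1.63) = 17.56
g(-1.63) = -4.68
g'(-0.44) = 3.28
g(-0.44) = 7.72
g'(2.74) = -34.88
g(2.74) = -42.53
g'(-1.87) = 20.44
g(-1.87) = -9.24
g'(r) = -12*r - 2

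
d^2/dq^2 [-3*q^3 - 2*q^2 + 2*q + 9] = -18*q - 4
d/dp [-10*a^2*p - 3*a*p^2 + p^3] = -10*a^2 - 6*a*p + 3*p^2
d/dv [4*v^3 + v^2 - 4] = 2*v*(6*v + 1)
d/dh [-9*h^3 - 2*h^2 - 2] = h*(-27*h - 4)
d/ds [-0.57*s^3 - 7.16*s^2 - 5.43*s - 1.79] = -1.71*s^2 - 14.32*s - 5.43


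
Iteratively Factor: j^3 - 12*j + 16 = (j - 2)*(j^2 + 2*j - 8) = (j - 2)^2*(j + 4)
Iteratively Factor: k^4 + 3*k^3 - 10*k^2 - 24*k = (k + 4)*(k^3 - k^2 - 6*k) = k*(k + 4)*(k^2 - k - 6) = k*(k + 2)*(k + 4)*(k - 3)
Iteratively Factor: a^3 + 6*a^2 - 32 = (a + 4)*(a^2 + 2*a - 8) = (a + 4)^2*(a - 2)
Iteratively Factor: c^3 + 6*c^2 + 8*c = (c + 4)*(c^2 + 2*c) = (c + 2)*(c + 4)*(c)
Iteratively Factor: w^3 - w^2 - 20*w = (w + 4)*(w^2 - 5*w) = w*(w + 4)*(w - 5)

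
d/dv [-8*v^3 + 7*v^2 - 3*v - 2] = -24*v^2 + 14*v - 3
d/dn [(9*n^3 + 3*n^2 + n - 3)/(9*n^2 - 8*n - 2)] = (81*n^4 - 144*n^3 - 87*n^2 + 42*n - 26)/(81*n^4 - 144*n^3 + 28*n^2 + 32*n + 4)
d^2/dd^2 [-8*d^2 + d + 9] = -16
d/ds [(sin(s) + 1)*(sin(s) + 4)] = (2*sin(s) + 5)*cos(s)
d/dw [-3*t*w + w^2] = -3*t + 2*w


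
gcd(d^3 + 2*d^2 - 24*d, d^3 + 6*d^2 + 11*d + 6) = 1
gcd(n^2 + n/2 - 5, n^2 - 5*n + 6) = n - 2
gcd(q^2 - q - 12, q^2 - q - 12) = q^2 - q - 12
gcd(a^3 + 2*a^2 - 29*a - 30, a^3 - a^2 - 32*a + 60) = a^2 + a - 30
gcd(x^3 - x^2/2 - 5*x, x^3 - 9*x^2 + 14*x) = x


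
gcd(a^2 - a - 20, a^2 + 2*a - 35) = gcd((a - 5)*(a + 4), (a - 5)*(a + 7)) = a - 5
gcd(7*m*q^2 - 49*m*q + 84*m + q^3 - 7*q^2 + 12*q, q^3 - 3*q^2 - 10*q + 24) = q - 4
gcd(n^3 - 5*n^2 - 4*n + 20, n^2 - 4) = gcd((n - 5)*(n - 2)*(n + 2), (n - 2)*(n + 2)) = n^2 - 4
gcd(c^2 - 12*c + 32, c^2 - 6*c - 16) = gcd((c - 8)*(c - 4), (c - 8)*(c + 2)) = c - 8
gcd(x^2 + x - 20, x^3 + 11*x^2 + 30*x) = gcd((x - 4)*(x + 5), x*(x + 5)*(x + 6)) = x + 5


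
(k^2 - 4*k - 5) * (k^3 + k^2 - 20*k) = k^5 - 3*k^4 - 29*k^3 + 75*k^2 + 100*k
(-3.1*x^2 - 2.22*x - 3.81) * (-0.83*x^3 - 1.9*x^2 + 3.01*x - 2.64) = 2.573*x^5 + 7.7326*x^4 - 1.9507*x^3 + 8.7408*x^2 - 5.6073*x + 10.0584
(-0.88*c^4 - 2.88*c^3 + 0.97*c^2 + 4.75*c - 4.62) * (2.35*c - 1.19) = -2.068*c^5 - 5.7208*c^4 + 5.7067*c^3 + 10.0082*c^2 - 16.5095*c + 5.4978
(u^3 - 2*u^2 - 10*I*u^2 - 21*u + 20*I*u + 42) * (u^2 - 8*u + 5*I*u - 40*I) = u^5 - 10*u^4 - 5*I*u^4 + 45*u^3 + 50*I*u^3 - 290*u^2 - 185*I*u^2 + 464*u + 1050*I*u - 1680*I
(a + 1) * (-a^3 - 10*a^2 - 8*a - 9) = -a^4 - 11*a^3 - 18*a^2 - 17*a - 9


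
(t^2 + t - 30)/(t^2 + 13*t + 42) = (t - 5)/(t + 7)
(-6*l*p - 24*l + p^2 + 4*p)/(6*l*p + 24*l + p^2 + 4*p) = (-6*l + p)/(6*l + p)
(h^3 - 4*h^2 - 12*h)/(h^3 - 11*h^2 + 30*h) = (h + 2)/(h - 5)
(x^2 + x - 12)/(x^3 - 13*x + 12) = 1/(x - 1)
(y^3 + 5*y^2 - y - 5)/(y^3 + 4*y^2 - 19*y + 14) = (y^2 + 6*y + 5)/(y^2 + 5*y - 14)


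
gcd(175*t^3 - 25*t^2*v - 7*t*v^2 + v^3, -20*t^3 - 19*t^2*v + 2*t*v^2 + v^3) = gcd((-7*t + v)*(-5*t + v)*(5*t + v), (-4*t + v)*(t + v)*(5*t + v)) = 5*t + v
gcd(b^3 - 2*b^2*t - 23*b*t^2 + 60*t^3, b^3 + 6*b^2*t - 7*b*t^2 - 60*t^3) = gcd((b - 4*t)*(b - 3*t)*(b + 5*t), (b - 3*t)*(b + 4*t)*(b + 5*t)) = -b^2 - 2*b*t + 15*t^2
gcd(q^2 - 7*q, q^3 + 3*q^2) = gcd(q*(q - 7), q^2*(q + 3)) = q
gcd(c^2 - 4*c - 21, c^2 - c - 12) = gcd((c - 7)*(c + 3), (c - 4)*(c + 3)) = c + 3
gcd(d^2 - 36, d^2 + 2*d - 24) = d + 6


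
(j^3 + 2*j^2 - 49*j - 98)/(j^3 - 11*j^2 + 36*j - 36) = (j^3 + 2*j^2 - 49*j - 98)/(j^3 - 11*j^2 + 36*j - 36)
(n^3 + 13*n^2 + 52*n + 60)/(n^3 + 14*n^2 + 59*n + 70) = (n + 6)/(n + 7)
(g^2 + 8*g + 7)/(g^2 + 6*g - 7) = (g + 1)/(g - 1)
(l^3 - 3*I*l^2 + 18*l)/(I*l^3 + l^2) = (l^2 - 3*I*l + 18)/(l*(I*l + 1))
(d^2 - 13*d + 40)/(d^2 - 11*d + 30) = (d - 8)/(d - 6)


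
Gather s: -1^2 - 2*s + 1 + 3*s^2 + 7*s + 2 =3*s^2 + 5*s + 2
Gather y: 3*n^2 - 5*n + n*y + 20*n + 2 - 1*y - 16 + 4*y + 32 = 3*n^2 + 15*n + y*(n + 3) + 18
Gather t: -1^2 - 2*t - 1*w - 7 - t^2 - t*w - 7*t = -t^2 + t*(-w - 9) - w - 8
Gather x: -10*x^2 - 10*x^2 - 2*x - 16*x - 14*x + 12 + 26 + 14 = -20*x^2 - 32*x + 52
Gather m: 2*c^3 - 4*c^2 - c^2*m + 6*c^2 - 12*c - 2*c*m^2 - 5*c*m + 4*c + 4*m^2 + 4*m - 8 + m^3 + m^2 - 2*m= 2*c^3 + 2*c^2 - 8*c + m^3 + m^2*(5 - 2*c) + m*(-c^2 - 5*c + 2) - 8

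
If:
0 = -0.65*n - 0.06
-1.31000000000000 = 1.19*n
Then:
No Solution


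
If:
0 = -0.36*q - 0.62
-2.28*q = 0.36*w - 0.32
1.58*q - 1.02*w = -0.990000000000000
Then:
No Solution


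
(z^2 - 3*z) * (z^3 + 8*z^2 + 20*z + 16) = z^5 + 5*z^4 - 4*z^3 - 44*z^2 - 48*z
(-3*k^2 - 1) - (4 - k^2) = -2*k^2 - 5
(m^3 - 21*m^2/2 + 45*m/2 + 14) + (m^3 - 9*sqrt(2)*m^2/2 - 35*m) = 2*m^3 - 21*m^2/2 - 9*sqrt(2)*m^2/2 - 25*m/2 + 14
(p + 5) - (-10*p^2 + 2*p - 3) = 10*p^2 - p + 8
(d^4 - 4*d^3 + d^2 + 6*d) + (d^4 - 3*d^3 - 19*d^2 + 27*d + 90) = 2*d^4 - 7*d^3 - 18*d^2 + 33*d + 90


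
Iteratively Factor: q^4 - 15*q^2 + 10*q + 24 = (q + 1)*(q^3 - q^2 - 14*q + 24) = (q - 3)*(q + 1)*(q^2 + 2*q - 8) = (q - 3)*(q - 2)*(q + 1)*(q + 4)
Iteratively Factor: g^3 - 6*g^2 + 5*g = (g - 5)*(g^2 - g) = (g - 5)*(g - 1)*(g)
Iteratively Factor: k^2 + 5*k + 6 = (k + 2)*(k + 3)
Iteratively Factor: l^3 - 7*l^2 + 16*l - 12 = (l - 2)*(l^2 - 5*l + 6) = (l - 3)*(l - 2)*(l - 2)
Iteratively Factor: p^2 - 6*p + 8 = (p - 4)*(p - 2)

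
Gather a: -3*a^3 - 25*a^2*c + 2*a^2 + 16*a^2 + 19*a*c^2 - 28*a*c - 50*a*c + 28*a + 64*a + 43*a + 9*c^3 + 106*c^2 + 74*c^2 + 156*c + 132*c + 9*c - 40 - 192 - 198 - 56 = -3*a^3 + a^2*(18 - 25*c) + a*(19*c^2 - 78*c + 135) + 9*c^3 + 180*c^2 + 297*c - 486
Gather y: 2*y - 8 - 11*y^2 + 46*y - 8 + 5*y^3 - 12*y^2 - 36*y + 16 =5*y^3 - 23*y^2 + 12*y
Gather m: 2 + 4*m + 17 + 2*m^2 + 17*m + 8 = 2*m^2 + 21*m + 27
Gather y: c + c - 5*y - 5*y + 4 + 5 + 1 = 2*c - 10*y + 10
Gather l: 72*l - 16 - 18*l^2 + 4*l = -18*l^2 + 76*l - 16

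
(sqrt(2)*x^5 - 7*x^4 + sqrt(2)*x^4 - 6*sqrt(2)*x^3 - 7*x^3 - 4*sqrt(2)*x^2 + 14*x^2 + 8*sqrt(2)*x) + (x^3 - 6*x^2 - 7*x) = sqrt(2)*x^5 - 7*x^4 + sqrt(2)*x^4 - 6*sqrt(2)*x^3 - 6*x^3 - 4*sqrt(2)*x^2 + 8*x^2 - 7*x + 8*sqrt(2)*x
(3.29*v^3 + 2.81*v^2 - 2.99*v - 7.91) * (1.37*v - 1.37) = 4.5073*v^4 - 0.6576*v^3 - 7.946*v^2 - 6.7404*v + 10.8367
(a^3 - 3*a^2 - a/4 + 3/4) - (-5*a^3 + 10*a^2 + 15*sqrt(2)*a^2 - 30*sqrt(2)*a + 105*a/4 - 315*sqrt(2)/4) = 6*a^3 - 15*sqrt(2)*a^2 - 13*a^2 - 53*a/2 + 30*sqrt(2)*a + 3/4 + 315*sqrt(2)/4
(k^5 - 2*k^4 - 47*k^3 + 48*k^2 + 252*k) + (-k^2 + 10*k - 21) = k^5 - 2*k^4 - 47*k^3 + 47*k^2 + 262*k - 21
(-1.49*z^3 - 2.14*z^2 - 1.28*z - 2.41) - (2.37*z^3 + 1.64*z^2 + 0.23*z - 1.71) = -3.86*z^3 - 3.78*z^2 - 1.51*z - 0.7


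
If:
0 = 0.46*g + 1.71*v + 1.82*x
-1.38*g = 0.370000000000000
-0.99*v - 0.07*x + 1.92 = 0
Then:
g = -0.27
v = 2.07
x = -1.88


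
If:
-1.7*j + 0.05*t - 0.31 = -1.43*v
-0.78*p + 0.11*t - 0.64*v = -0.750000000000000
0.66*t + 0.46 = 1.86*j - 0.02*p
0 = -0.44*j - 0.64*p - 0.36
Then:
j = -6.35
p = 3.80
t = -18.70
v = -6.68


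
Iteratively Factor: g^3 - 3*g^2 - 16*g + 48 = (g - 4)*(g^2 + g - 12) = (g - 4)*(g - 3)*(g + 4)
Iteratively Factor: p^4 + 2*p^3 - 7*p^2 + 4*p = (p)*(p^3 + 2*p^2 - 7*p + 4) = p*(p - 1)*(p^2 + 3*p - 4) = p*(p - 1)^2*(p + 4)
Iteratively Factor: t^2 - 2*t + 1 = (t - 1)*(t - 1)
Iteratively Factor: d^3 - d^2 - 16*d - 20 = (d - 5)*(d^2 + 4*d + 4) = (d - 5)*(d + 2)*(d + 2)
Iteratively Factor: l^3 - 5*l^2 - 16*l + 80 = (l + 4)*(l^2 - 9*l + 20) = (l - 5)*(l + 4)*(l - 4)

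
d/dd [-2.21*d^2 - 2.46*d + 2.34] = -4.42*d - 2.46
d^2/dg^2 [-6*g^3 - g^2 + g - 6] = -36*g - 2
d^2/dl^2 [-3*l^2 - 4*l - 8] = -6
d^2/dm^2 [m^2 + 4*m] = 2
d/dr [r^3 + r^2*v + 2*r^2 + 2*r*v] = 3*r^2 + 2*r*v + 4*r + 2*v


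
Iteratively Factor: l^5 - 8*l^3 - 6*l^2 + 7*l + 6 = (l - 3)*(l^4 + 3*l^3 + l^2 - 3*l - 2) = (l - 3)*(l - 1)*(l^3 + 4*l^2 + 5*l + 2) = (l - 3)*(l - 1)*(l + 2)*(l^2 + 2*l + 1) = (l - 3)*(l - 1)*(l + 1)*(l + 2)*(l + 1)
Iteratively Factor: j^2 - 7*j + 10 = (j - 5)*(j - 2)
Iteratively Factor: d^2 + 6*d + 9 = (d + 3)*(d + 3)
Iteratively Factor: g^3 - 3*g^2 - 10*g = (g - 5)*(g^2 + 2*g) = (g - 5)*(g + 2)*(g)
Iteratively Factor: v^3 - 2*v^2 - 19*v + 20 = (v + 4)*(v^2 - 6*v + 5) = (v - 1)*(v + 4)*(v - 5)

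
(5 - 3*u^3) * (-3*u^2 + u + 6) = 9*u^5 - 3*u^4 - 18*u^3 - 15*u^2 + 5*u + 30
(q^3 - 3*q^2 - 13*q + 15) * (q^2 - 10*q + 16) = q^5 - 13*q^4 + 33*q^3 + 97*q^2 - 358*q + 240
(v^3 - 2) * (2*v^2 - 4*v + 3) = 2*v^5 - 4*v^4 + 3*v^3 - 4*v^2 + 8*v - 6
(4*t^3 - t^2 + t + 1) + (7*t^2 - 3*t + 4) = 4*t^3 + 6*t^2 - 2*t + 5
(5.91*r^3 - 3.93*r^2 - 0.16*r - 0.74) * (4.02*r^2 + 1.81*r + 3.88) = 23.7582*r^5 - 5.1015*r^4 + 15.1743*r^3 - 18.5128*r^2 - 1.9602*r - 2.8712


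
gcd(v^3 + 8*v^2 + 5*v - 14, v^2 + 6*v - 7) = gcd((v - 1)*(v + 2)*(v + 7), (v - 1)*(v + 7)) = v^2 + 6*v - 7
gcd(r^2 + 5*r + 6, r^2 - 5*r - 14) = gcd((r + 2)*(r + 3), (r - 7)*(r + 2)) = r + 2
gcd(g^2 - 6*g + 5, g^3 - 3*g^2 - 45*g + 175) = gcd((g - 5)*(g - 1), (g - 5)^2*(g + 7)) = g - 5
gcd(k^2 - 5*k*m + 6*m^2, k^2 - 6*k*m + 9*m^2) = k - 3*m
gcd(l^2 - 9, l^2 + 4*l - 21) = l - 3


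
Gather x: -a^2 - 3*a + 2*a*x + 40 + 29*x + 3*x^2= -a^2 - 3*a + 3*x^2 + x*(2*a + 29) + 40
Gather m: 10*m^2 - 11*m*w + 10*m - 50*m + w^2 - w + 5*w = 10*m^2 + m*(-11*w - 40) + w^2 + 4*w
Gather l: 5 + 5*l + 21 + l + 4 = 6*l + 30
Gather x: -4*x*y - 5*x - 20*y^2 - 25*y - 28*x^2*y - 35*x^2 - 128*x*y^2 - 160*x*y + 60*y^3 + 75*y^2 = x^2*(-28*y - 35) + x*(-128*y^2 - 164*y - 5) + 60*y^3 + 55*y^2 - 25*y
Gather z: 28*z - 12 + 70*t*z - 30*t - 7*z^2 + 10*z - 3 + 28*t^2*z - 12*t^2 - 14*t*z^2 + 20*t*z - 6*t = -12*t^2 - 36*t + z^2*(-14*t - 7) + z*(28*t^2 + 90*t + 38) - 15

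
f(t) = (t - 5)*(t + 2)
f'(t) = 2*t - 3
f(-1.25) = -4.69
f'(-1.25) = -5.50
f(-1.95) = -0.35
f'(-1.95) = -6.90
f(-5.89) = 42.36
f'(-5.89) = -14.78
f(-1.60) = -2.64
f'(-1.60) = -6.20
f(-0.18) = -9.43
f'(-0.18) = -3.36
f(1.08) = -12.07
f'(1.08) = -0.84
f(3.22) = -9.29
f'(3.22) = 3.44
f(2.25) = -11.69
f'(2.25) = 1.50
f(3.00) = -10.00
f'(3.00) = 3.00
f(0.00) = -10.00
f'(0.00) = -3.00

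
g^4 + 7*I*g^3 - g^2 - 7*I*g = g*(g - 1)*(g + 1)*(g + 7*I)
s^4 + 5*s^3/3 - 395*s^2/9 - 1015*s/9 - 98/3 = (s - 7)*(s + 1/3)*(s + 7/3)*(s + 6)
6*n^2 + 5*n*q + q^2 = (2*n + q)*(3*n + q)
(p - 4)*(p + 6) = p^2 + 2*p - 24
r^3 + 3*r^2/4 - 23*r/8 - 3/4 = (r - 3/2)*(r + 1/4)*(r + 2)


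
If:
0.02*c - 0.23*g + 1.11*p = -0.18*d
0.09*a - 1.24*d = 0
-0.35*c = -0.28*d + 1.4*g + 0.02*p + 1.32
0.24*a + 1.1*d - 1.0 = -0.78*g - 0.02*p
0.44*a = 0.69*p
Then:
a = 0.55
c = -7.94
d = 0.04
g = 1.05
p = 0.35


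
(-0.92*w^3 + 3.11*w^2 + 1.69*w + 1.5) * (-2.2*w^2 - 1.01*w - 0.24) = 2.024*w^5 - 5.9128*w^4 - 6.6383*w^3 - 5.7533*w^2 - 1.9206*w - 0.36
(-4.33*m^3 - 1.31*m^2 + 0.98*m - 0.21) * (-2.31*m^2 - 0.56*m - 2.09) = 10.0023*m^5 + 5.4509*m^4 + 7.5195*m^3 + 2.6742*m^2 - 1.9306*m + 0.4389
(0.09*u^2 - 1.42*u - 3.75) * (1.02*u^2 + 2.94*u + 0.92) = 0.0918*u^4 - 1.1838*u^3 - 7.917*u^2 - 12.3314*u - 3.45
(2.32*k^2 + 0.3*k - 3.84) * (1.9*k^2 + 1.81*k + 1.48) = 4.408*k^4 + 4.7692*k^3 - 3.3194*k^2 - 6.5064*k - 5.6832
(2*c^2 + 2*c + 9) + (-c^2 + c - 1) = c^2 + 3*c + 8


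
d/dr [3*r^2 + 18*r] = 6*r + 18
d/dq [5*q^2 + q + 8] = 10*q + 1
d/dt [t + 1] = 1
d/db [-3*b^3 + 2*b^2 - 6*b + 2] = -9*b^2 + 4*b - 6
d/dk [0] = 0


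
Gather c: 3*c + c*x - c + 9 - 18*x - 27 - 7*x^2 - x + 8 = c*(x + 2) - 7*x^2 - 19*x - 10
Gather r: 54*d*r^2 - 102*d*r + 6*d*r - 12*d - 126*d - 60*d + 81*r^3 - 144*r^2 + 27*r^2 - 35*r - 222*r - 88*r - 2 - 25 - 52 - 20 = -198*d + 81*r^3 + r^2*(54*d - 117) + r*(-96*d - 345) - 99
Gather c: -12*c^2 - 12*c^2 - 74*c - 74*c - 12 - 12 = -24*c^2 - 148*c - 24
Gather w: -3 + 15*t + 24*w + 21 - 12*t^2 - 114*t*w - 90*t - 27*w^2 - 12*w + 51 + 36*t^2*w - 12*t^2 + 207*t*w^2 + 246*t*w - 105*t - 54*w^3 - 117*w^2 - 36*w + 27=-24*t^2 - 180*t - 54*w^3 + w^2*(207*t - 144) + w*(36*t^2 + 132*t - 24) + 96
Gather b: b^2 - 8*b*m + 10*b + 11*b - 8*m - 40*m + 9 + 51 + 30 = b^2 + b*(21 - 8*m) - 48*m + 90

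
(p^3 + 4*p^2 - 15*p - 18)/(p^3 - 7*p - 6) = (p + 6)/(p + 2)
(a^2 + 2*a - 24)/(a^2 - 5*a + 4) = (a + 6)/(a - 1)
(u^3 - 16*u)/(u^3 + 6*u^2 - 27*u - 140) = u*(u - 4)/(u^2 + 2*u - 35)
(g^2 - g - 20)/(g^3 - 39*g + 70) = (g + 4)/(g^2 + 5*g - 14)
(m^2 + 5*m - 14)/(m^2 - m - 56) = (m - 2)/(m - 8)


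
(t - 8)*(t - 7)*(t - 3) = t^3 - 18*t^2 + 101*t - 168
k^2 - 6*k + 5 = (k - 5)*(k - 1)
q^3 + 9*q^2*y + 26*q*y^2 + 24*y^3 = (q + 2*y)*(q + 3*y)*(q + 4*y)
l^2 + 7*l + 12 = (l + 3)*(l + 4)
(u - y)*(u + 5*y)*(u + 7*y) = u^3 + 11*u^2*y + 23*u*y^2 - 35*y^3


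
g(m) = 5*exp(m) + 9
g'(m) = 5*exp(m)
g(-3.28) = 9.19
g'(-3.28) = 0.19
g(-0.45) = 12.19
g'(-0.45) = 3.19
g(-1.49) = 10.13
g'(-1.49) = 1.13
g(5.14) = 862.58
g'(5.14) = 853.58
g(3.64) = 199.46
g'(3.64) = 190.46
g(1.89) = 42.10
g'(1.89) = 33.10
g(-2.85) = 9.29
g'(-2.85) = 0.29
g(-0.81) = 11.22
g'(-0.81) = 2.22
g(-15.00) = 9.00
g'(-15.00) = 0.00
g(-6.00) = 9.01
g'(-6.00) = 0.01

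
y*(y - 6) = y^2 - 6*y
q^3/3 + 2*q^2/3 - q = q*(q/3 + 1)*(q - 1)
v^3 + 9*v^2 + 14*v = v*(v + 2)*(v + 7)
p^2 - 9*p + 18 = (p - 6)*(p - 3)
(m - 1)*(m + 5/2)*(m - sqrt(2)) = m^3 - sqrt(2)*m^2 + 3*m^2/2 - 5*m/2 - 3*sqrt(2)*m/2 + 5*sqrt(2)/2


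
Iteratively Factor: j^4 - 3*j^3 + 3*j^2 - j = (j - 1)*(j^3 - 2*j^2 + j) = j*(j - 1)*(j^2 - 2*j + 1) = j*(j - 1)^2*(j - 1)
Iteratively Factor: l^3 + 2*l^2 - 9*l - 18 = (l + 2)*(l^2 - 9) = (l - 3)*(l + 2)*(l + 3)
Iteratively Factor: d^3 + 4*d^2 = (d)*(d^2 + 4*d) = d*(d + 4)*(d)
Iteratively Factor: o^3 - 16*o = (o + 4)*(o^2 - 4*o) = o*(o + 4)*(o - 4)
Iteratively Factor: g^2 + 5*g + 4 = (g + 4)*(g + 1)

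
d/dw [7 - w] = -1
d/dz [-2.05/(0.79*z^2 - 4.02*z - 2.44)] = (3.239*z - 8.241)/(-0.79*z^2 + 4.02*z + 2.44)^2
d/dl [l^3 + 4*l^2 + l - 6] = 3*l^2 + 8*l + 1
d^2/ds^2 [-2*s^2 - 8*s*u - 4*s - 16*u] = -4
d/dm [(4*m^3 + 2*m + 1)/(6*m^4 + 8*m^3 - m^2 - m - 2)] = (-24*m^6 - 40*m^4 - 64*m^3 - 46*m^2 + 2*m - 3)/(36*m^8 + 96*m^7 + 52*m^6 - 28*m^5 - 39*m^4 - 30*m^3 + 5*m^2 + 4*m + 4)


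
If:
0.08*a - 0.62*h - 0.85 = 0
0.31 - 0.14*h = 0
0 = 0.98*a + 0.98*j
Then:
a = 27.79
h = 2.21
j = -27.79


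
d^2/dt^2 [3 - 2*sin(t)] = 2*sin(t)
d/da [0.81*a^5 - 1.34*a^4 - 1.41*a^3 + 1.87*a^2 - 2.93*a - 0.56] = 4.05*a^4 - 5.36*a^3 - 4.23*a^2 + 3.74*a - 2.93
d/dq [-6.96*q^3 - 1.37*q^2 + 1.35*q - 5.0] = -20.88*q^2 - 2.74*q + 1.35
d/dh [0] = 0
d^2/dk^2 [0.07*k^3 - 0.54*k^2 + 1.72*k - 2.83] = 0.42*k - 1.08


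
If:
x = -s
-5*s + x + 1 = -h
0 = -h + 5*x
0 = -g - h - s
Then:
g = 4/11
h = -5/11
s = 1/11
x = -1/11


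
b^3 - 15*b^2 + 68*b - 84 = (b - 7)*(b - 6)*(b - 2)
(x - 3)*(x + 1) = x^2 - 2*x - 3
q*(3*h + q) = 3*h*q + q^2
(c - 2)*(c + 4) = c^2 + 2*c - 8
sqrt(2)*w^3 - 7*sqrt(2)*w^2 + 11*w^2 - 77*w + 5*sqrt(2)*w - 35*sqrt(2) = (w - 7)*(w + 5*sqrt(2))*(sqrt(2)*w + 1)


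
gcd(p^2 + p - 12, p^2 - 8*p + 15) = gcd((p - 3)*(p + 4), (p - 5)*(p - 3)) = p - 3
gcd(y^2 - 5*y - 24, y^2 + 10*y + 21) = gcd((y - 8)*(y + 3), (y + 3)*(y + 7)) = y + 3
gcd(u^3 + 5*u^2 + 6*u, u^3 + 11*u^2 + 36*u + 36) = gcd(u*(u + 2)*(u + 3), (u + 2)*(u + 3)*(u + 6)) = u^2 + 5*u + 6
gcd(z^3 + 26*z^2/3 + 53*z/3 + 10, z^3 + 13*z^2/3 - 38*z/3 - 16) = z^2 + 7*z + 6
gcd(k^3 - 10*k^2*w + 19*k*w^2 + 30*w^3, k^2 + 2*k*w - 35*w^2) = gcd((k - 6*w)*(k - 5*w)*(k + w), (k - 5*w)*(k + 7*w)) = -k + 5*w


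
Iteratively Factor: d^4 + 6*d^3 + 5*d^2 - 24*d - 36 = (d + 3)*(d^3 + 3*d^2 - 4*d - 12) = (d - 2)*(d + 3)*(d^2 + 5*d + 6) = (d - 2)*(d + 3)^2*(d + 2)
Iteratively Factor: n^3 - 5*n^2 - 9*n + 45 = (n - 3)*(n^2 - 2*n - 15) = (n - 5)*(n - 3)*(n + 3)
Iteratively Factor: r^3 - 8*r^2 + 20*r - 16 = (r - 2)*(r^2 - 6*r + 8) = (r - 4)*(r - 2)*(r - 2)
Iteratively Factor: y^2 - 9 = (y - 3)*(y + 3)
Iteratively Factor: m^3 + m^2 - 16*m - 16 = (m + 4)*(m^2 - 3*m - 4) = (m - 4)*(m + 4)*(m + 1)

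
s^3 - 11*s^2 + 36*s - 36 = (s - 6)*(s - 3)*(s - 2)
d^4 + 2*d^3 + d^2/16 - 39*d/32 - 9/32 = (d - 3/4)*(d + 1/4)*(d + 1)*(d + 3/2)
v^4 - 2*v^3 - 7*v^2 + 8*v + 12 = (v - 3)*(v - 2)*(v + 1)*(v + 2)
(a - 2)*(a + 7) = a^2 + 5*a - 14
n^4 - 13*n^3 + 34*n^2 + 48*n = n*(n - 8)*(n - 6)*(n + 1)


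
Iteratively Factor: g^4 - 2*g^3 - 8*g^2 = (g)*(g^3 - 2*g^2 - 8*g) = g*(g - 4)*(g^2 + 2*g) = g*(g - 4)*(g + 2)*(g)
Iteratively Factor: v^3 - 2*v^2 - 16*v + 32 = (v - 2)*(v^2 - 16) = (v - 2)*(v + 4)*(v - 4)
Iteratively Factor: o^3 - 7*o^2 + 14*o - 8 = (o - 2)*(o^2 - 5*o + 4) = (o - 4)*(o - 2)*(o - 1)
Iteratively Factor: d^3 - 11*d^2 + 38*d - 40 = (d - 4)*(d^2 - 7*d + 10) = (d - 5)*(d - 4)*(d - 2)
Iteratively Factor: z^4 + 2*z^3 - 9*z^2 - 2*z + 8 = (z - 1)*(z^3 + 3*z^2 - 6*z - 8) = (z - 1)*(z + 1)*(z^2 + 2*z - 8) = (z - 2)*(z - 1)*(z + 1)*(z + 4)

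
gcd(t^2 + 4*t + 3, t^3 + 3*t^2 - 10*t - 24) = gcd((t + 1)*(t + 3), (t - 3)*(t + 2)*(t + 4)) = 1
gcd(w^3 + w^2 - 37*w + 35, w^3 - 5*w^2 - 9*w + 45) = w - 5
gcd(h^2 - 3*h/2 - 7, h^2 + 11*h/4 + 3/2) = h + 2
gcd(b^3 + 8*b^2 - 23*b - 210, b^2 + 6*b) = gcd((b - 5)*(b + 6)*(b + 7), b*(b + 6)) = b + 6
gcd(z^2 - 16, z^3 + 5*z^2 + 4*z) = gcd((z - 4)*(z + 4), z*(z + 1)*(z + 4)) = z + 4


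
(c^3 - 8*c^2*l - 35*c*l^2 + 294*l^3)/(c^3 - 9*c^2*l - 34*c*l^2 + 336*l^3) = (c - 7*l)/(c - 8*l)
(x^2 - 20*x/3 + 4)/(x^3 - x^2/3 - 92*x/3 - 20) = (3*x - 2)/(3*x^2 + 17*x + 10)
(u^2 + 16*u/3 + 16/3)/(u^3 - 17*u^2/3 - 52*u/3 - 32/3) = (u + 4)/(u^2 - 7*u - 8)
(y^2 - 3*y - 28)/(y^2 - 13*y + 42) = (y + 4)/(y - 6)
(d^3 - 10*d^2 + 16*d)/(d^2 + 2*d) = (d^2 - 10*d + 16)/(d + 2)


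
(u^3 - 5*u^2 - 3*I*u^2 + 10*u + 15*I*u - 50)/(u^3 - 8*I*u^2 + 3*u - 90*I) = (u^2 + u*(-5 + 2*I) - 10*I)/(u^2 - 3*I*u + 18)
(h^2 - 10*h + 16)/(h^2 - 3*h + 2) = (h - 8)/(h - 1)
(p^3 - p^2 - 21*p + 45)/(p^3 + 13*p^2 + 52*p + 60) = (p^2 - 6*p + 9)/(p^2 + 8*p + 12)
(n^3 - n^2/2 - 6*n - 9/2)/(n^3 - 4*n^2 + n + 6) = (n + 3/2)/(n - 2)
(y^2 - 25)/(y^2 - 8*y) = (y^2 - 25)/(y*(y - 8))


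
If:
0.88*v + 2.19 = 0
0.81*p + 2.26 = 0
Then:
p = -2.79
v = -2.49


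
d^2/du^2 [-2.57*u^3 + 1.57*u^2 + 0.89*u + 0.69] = 3.14 - 15.42*u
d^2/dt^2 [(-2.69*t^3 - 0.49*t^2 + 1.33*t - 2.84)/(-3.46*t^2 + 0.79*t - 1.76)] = (5.6843418860808e-14*t^5 - 1.06581410364015e-14*t^4 - 58.570114*t^3 + 163.651584*t^2 + 52.013136*t - 31.706856)/(41.421736*t^6 - 28.372692*t^5 + 69.688206*t^4 - 29.357743*t^3 + 35.448336*t^2 - 7.341312*t + 5.451776)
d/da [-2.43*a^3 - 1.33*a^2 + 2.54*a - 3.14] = -7.29*a^2 - 2.66*a + 2.54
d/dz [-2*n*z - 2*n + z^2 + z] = -2*n + 2*z + 1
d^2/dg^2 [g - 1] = 0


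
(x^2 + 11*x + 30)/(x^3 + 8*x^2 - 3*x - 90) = 1/(x - 3)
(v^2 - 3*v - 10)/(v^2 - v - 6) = (v - 5)/(v - 3)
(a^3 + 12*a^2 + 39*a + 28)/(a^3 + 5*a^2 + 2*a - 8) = (a^2 + 8*a + 7)/(a^2 + a - 2)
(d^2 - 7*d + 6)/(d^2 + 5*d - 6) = (d - 6)/(d + 6)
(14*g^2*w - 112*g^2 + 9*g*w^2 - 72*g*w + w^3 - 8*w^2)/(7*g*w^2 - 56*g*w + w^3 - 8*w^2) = (2*g + w)/w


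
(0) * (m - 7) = 0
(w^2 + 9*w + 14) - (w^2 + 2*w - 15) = 7*w + 29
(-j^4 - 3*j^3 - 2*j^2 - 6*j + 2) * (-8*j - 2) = 8*j^5 + 26*j^4 + 22*j^3 + 52*j^2 - 4*j - 4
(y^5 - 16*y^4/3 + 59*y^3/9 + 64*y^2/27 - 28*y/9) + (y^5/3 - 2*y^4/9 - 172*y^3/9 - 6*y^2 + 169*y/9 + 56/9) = 4*y^5/3 - 50*y^4/9 - 113*y^3/9 - 98*y^2/27 + 47*y/3 + 56/9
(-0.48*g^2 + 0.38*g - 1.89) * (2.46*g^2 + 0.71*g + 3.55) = -1.1808*g^4 + 0.594*g^3 - 6.0836*g^2 + 0.00710000000000011*g - 6.7095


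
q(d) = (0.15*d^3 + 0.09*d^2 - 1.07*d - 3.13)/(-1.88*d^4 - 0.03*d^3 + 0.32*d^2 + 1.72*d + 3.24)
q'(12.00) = 0.00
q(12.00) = -0.01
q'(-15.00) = 0.00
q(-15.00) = 0.00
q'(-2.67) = 0.02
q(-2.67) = 0.03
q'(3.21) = -0.03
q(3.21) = 0.00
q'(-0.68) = 2.07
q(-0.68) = -1.32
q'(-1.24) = 4.01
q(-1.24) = 0.70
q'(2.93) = -0.05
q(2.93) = 0.01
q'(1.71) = -1.73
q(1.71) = 0.43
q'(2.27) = -0.21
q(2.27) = 0.08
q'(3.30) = -0.02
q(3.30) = 0.00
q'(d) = (0.45*d^2 + 0.18*d - 1.07)/(-1.88*d^4 - 0.03*d^3 + 0.32*d^2 + 1.72*d + 3.24) + (0.15*d^3 + 0.09*d^2 - 1.07*d - 3.13)*(7.52*d^3 + 0.09*d^2 - 0.64*d - 1.72)/(-1.88*d^4 - 0.03*d^3 + 0.32*d^2 + 1.72*d + 3.24)^2 = (0.282*d^6 + 0.3384*d^5 - 5.9841*d^4 - 23.0858*d^3 + 1.6735*d^2 + 2.5864*d + 1.9168)/(3.5344*d^8 + 0.1128*d^7 - 1.2023*d^6 - 6.4864*d^5 - 12.1832*d^4 + 0.9064*d^3 + 5.032*d^2 + 11.1456*d + 10.4976)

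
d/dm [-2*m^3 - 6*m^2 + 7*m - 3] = -6*m^2 - 12*m + 7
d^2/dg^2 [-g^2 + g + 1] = -2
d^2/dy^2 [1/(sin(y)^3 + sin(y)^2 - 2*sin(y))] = (-9*sin(y)^2 - 20*sin(y) - 8 + 14/sin(y) + 4/sin(y)^2 - 8/sin(y)^3)/((sin(y) - 1)^2*(sin(y) + 2)^3)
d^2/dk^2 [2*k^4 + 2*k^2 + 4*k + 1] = 24*k^2 + 4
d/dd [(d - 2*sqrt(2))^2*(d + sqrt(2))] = 3*d*(d - 2*sqrt(2))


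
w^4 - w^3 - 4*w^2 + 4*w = w*(w - 2)*(w - 1)*(w + 2)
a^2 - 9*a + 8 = (a - 8)*(a - 1)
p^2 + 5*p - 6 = (p - 1)*(p + 6)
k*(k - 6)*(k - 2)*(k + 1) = k^4 - 7*k^3 + 4*k^2 + 12*k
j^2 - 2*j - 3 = (j - 3)*(j + 1)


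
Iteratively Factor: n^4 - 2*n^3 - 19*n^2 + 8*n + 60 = (n - 5)*(n^3 + 3*n^2 - 4*n - 12) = (n - 5)*(n + 2)*(n^2 + n - 6) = (n - 5)*(n + 2)*(n + 3)*(n - 2)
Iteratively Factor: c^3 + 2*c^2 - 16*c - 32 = (c + 4)*(c^2 - 2*c - 8) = (c + 2)*(c + 4)*(c - 4)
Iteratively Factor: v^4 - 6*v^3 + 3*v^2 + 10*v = (v + 1)*(v^3 - 7*v^2 + 10*v) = (v - 5)*(v + 1)*(v^2 - 2*v) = (v - 5)*(v - 2)*(v + 1)*(v)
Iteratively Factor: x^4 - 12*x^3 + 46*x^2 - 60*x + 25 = (x - 1)*(x^3 - 11*x^2 + 35*x - 25) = (x - 5)*(x - 1)*(x^2 - 6*x + 5) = (x - 5)*(x - 1)^2*(x - 5)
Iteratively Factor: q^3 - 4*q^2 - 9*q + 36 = (q - 3)*(q^2 - q - 12) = (q - 4)*(q - 3)*(q + 3)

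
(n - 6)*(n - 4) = n^2 - 10*n + 24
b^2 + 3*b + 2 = (b + 1)*(b + 2)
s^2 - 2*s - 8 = (s - 4)*(s + 2)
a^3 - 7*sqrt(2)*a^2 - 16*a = a*(a - 8*sqrt(2))*(a + sqrt(2))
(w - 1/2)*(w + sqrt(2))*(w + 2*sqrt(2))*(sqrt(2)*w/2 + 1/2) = sqrt(2)*w^4/2 - sqrt(2)*w^3/4 + 7*w^3/2 - 7*w^2/4 + 7*sqrt(2)*w^2/2 - 7*sqrt(2)*w/4 + 2*w - 1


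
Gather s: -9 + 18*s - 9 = 18*s - 18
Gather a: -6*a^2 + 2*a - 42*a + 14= -6*a^2 - 40*a + 14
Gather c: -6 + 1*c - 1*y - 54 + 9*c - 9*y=10*c - 10*y - 60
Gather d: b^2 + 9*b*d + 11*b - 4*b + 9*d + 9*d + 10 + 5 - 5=b^2 + 7*b + d*(9*b + 18) + 10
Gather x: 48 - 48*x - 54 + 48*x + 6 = 0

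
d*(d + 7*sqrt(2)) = d^2 + 7*sqrt(2)*d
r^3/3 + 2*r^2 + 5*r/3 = r*(r/3 + 1/3)*(r + 5)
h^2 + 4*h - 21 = (h - 3)*(h + 7)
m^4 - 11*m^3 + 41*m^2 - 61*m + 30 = (m - 5)*(m - 3)*(m - 2)*(m - 1)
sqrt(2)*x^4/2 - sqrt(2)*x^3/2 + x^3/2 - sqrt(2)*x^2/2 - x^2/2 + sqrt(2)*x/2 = x*(x - 1)*(x - sqrt(2)/2)*(sqrt(2)*x/2 + 1)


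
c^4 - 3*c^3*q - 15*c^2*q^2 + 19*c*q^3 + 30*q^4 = (c - 5*q)*(c - 2*q)*(c + q)*(c + 3*q)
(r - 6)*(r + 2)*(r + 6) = r^3 + 2*r^2 - 36*r - 72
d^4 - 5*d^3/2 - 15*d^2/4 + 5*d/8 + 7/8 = (d - 7/2)*(d - 1/2)*(d + 1/2)*(d + 1)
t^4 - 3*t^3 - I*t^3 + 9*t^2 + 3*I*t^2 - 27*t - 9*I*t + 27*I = (t - 3)*(t - 3*I)*(t - I)*(t + 3*I)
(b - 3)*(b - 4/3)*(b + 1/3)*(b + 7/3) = b^4 - 5*b^3/3 - 61*b^2/9 + 197*b/27 + 28/9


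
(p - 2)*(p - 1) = p^2 - 3*p + 2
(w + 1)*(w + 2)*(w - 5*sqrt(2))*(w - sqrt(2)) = w^4 - 6*sqrt(2)*w^3 + 3*w^3 - 18*sqrt(2)*w^2 + 12*w^2 - 12*sqrt(2)*w + 30*w + 20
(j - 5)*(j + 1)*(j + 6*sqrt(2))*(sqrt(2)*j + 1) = sqrt(2)*j^4 - 4*sqrt(2)*j^3 + 13*j^3 - 52*j^2 + sqrt(2)*j^2 - 65*j - 24*sqrt(2)*j - 30*sqrt(2)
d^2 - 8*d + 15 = (d - 5)*(d - 3)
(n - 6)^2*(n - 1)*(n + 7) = n^4 - 6*n^3 - 43*n^2 + 300*n - 252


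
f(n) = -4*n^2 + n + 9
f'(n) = 1 - 8*n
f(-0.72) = 6.21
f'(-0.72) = 6.76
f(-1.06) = 3.45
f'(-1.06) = 9.48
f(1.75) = -1.50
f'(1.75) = -13.00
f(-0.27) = 8.44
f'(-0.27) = 3.16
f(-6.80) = -182.76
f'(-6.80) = 55.40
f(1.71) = -0.99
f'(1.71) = -12.68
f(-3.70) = -49.46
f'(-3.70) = 30.60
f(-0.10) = 8.86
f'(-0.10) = 1.80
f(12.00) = -555.00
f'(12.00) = -95.00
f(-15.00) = -906.00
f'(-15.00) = 121.00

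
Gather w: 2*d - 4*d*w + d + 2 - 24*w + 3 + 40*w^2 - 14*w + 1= 3*d + 40*w^2 + w*(-4*d - 38) + 6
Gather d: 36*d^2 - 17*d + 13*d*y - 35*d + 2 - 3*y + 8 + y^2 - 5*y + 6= 36*d^2 + d*(13*y - 52) + y^2 - 8*y + 16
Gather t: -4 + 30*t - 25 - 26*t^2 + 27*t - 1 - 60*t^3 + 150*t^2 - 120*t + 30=-60*t^3 + 124*t^2 - 63*t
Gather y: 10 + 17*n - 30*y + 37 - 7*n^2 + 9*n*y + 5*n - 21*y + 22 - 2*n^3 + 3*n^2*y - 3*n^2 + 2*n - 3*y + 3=-2*n^3 - 10*n^2 + 24*n + y*(3*n^2 + 9*n - 54) + 72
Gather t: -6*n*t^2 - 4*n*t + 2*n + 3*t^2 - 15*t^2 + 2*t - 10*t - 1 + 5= 2*n + t^2*(-6*n - 12) + t*(-4*n - 8) + 4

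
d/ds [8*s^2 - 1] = 16*s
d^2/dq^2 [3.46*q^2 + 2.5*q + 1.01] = 6.92000000000000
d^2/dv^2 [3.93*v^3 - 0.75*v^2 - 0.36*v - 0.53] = 23.58*v - 1.5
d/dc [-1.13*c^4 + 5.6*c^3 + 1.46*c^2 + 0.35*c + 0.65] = -4.52*c^3 + 16.8*c^2 + 2.92*c + 0.35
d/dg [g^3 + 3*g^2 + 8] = 3*g*(g + 2)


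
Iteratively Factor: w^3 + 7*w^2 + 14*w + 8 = (w + 2)*(w^2 + 5*w + 4) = (w + 2)*(w + 4)*(w + 1)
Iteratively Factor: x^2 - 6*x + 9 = (x - 3)*(x - 3)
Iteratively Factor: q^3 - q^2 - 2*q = (q)*(q^2 - q - 2) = q*(q + 1)*(q - 2)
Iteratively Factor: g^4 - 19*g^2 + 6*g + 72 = (g + 2)*(g^3 - 2*g^2 - 15*g + 36) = (g + 2)*(g + 4)*(g^2 - 6*g + 9) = (g - 3)*(g + 2)*(g + 4)*(g - 3)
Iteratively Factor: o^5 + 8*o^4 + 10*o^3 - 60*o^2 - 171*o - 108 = (o + 3)*(o^4 + 5*o^3 - 5*o^2 - 45*o - 36) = (o - 3)*(o + 3)*(o^3 + 8*o^2 + 19*o + 12) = (o - 3)*(o + 3)^2*(o^2 + 5*o + 4) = (o - 3)*(o + 3)^2*(o + 4)*(o + 1)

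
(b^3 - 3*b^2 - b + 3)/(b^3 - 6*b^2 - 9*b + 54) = (b^2 - 1)/(b^2 - 3*b - 18)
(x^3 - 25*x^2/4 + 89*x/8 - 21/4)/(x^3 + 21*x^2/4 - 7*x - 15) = (8*x^2 - 34*x + 21)/(2*(4*x^2 + 29*x + 30))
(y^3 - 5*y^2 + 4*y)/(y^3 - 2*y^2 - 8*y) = (y - 1)/(y + 2)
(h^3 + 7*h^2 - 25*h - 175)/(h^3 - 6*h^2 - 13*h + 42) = (h^3 + 7*h^2 - 25*h - 175)/(h^3 - 6*h^2 - 13*h + 42)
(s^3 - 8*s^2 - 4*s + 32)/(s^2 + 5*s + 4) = (s^3 - 8*s^2 - 4*s + 32)/(s^2 + 5*s + 4)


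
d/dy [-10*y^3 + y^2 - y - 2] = -30*y^2 + 2*y - 1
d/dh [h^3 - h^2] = h*(3*h - 2)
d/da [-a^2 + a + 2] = 1 - 2*a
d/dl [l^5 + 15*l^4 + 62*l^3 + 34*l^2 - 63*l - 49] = 5*l^4 + 60*l^3 + 186*l^2 + 68*l - 63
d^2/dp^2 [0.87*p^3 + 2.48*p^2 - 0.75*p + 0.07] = 5.22*p + 4.96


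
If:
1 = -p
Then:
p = -1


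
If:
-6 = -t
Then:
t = 6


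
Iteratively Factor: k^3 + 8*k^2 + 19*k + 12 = (k + 4)*(k^2 + 4*k + 3) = (k + 1)*(k + 4)*(k + 3)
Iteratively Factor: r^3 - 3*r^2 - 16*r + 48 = (r - 3)*(r^2 - 16) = (r - 4)*(r - 3)*(r + 4)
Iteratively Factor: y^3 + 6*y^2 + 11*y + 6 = (y + 3)*(y^2 + 3*y + 2) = (y + 1)*(y + 3)*(y + 2)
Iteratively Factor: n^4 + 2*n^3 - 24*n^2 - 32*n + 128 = (n - 4)*(n^3 + 6*n^2 - 32) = (n - 4)*(n + 4)*(n^2 + 2*n - 8) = (n - 4)*(n + 4)^2*(n - 2)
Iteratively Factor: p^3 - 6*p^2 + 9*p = (p - 3)*(p^2 - 3*p) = (p - 3)^2*(p)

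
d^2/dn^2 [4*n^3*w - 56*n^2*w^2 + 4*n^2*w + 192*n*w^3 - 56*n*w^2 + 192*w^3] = 8*w*(3*n - 14*w + 1)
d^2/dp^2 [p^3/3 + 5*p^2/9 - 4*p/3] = 2*p + 10/9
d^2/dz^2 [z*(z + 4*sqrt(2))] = 2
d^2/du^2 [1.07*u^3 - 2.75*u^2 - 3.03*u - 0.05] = 6.42*u - 5.5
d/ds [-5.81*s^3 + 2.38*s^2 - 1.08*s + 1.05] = -17.43*s^2 + 4.76*s - 1.08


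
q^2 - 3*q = q*(q - 3)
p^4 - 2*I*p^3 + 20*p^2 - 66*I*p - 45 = (p - 3*I)^2*(p - I)*(p + 5*I)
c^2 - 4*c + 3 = (c - 3)*(c - 1)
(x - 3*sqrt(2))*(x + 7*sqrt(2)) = x^2 + 4*sqrt(2)*x - 42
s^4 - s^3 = s^3*(s - 1)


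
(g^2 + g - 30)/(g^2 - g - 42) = (g - 5)/(g - 7)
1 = 1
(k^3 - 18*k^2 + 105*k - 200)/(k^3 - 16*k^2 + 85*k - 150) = (k - 8)/(k - 6)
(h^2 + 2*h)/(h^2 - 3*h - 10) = h/(h - 5)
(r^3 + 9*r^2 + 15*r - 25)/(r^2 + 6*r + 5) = (r^2 + 4*r - 5)/(r + 1)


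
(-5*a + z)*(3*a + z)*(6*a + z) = -90*a^3 - 27*a^2*z + 4*a*z^2 + z^3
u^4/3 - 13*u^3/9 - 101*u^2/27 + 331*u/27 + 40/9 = (u/3 + 1)*(u - 5)*(u - 8/3)*(u + 1/3)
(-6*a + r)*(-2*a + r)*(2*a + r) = 24*a^3 - 4*a^2*r - 6*a*r^2 + r^3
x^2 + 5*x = x*(x + 5)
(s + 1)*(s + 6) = s^2 + 7*s + 6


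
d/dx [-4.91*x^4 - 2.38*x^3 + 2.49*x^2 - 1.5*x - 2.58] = -19.64*x^3 - 7.14*x^2 + 4.98*x - 1.5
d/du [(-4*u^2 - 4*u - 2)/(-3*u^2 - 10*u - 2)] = 4*(7*u^2 + u - 3)/(9*u^4 + 60*u^3 + 112*u^2 + 40*u + 4)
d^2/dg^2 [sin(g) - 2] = -sin(g)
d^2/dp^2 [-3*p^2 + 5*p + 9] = -6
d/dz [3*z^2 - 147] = 6*z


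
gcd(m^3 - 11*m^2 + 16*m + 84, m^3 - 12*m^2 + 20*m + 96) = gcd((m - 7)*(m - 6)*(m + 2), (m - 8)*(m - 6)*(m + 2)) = m^2 - 4*m - 12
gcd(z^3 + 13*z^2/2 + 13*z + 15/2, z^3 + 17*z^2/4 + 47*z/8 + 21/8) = z + 1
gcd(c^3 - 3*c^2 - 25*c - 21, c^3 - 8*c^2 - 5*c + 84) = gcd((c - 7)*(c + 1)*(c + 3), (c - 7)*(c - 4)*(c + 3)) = c^2 - 4*c - 21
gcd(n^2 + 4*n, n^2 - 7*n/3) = n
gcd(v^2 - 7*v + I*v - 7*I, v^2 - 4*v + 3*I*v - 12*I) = 1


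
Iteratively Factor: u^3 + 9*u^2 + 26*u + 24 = (u + 4)*(u^2 + 5*u + 6) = (u + 2)*(u + 4)*(u + 3)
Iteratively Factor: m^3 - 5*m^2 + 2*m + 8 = (m - 4)*(m^2 - m - 2) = (m - 4)*(m - 2)*(m + 1)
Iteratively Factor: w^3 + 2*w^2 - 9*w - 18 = (w - 3)*(w^2 + 5*w + 6) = (w - 3)*(w + 3)*(w + 2)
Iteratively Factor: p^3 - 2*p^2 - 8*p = (p + 2)*(p^2 - 4*p) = p*(p + 2)*(p - 4)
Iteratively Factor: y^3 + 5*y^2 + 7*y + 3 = (y + 1)*(y^2 + 4*y + 3) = (y + 1)*(y + 3)*(y + 1)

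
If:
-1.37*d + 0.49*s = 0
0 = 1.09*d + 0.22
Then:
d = -0.20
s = -0.56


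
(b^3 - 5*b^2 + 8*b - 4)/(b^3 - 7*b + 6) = (b - 2)/(b + 3)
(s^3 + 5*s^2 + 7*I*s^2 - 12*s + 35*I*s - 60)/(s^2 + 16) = (s^2 + s*(5 + 3*I) + 15*I)/(s - 4*I)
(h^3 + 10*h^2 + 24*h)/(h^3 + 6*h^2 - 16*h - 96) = h/(h - 4)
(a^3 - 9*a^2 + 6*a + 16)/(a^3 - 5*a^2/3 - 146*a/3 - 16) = 3*(a^2 - a - 2)/(3*a^2 + 19*a + 6)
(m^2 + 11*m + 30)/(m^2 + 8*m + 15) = (m + 6)/(m + 3)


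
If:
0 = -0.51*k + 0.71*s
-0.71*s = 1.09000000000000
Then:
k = -2.14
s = -1.54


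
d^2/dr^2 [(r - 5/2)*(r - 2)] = 2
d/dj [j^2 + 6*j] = 2*j + 6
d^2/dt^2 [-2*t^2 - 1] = -4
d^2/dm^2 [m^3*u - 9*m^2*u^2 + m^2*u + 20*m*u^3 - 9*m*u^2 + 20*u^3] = 2*u*(3*m - 9*u + 1)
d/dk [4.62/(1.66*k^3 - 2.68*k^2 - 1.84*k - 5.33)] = (-23.0076*k^2 + 24.7632*k + 8.5008)/(-1.66*k^3 + 2.68*k^2 + 1.84*k + 5.33)^2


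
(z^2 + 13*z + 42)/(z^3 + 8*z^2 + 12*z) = (z + 7)/(z*(z + 2))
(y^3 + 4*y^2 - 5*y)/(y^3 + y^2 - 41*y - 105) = y*(y - 1)/(y^2 - 4*y - 21)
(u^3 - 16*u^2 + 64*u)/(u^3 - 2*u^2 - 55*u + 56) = u*(u - 8)/(u^2 + 6*u - 7)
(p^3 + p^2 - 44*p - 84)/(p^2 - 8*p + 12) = (p^3 + p^2 - 44*p - 84)/(p^2 - 8*p + 12)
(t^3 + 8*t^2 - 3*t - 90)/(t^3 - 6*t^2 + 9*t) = (t^2 + 11*t + 30)/(t*(t - 3))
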